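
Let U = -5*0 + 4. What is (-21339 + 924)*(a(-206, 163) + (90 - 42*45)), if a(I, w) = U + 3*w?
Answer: 26682405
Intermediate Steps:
U = 4 (U = 0 + 4 = 4)
a(I, w) = 4 + 3*w
(-21339 + 924)*(a(-206, 163) + (90 - 42*45)) = (-21339 + 924)*((4 + 3*163) + (90 - 42*45)) = -20415*((4 + 489) + (90 - 1890)) = -20415*(493 - 1800) = -20415*(-1307) = 26682405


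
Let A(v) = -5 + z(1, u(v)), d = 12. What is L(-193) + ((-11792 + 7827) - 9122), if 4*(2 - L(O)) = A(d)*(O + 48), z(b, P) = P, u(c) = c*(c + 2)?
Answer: -28705/4 ≈ -7176.3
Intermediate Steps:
u(c) = c*(2 + c)
A(v) = -5 + v*(2 + v)
L(O) = -1954 - 163*O/4 (L(O) = 2 - (-5 + 12*(2 + 12))*(O + 48)/4 = 2 - (-5 + 12*14)*(48 + O)/4 = 2 - (-5 + 168)*(48 + O)/4 = 2 - 163*(48 + O)/4 = 2 - (7824 + 163*O)/4 = 2 + (-1956 - 163*O/4) = -1954 - 163*O/4)
L(-193) + ((-11792 + 7827) - 9122) = (-1954 - 163/4*(-193)) + ((-11792 + 7827) - 9122) = (-1954 + 31459/4) + (-3965 - 9122) = 23643/4 - 13087 = -28705/4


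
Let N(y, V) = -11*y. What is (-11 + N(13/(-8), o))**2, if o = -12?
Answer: 3025/64 ≈ 47.266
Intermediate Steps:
(-11 + N(13/(-8), o))**2 = (-11 - 143/(-8))**2 = (-11 - 143*(-1)/8)**2 = (-11 - 11*(-13/8))**2 = (-11 + 143/8)**2 = (55/8)**2 = 3025/64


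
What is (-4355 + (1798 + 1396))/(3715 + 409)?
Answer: -1161/4124 ≈ -0.28152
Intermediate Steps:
(-4355 + (1798 + 1396))/(3715 + 409) = (-4355 + 3194)/4124 = -1161*1/4124 = -1161/4124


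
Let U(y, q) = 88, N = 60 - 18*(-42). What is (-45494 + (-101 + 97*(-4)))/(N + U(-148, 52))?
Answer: -45983/904 ≈ -50.866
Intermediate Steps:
N = 816 (N = 60 + 756 = 816)
(-45494 + (-101 + 97*(-4)))/(N + U(-148, 52)) = (-45494 + (-101 + 97*(-4)))/(816 + 88) = (-45494 + (-101 - 388))/904 = (-45494 - 489)*(1/904) = -45983*1/904 = -45983/904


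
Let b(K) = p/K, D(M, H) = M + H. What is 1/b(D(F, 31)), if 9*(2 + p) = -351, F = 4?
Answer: -35/41 ≈ -0.85366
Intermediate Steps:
p = -41 (p = -2 + (⅑)*(-351) = -2 - 39 = -41)
D(M, H) = H + M
b(K) = -41/K
1/b(D(F, 31)) = 1/(-41/(31 + 4)) = 1/(-41/35) = -35/41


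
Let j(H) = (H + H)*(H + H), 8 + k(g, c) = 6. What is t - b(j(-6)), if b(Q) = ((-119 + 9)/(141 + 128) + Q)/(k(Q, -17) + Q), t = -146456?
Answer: -2797182457/19099 ≈ -1.4646e+5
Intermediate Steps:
k(g, c) = -2 (k(g, c) = -8 + 6 = -2)
j(H) = 4*H² (j(H) = (2*H)*(2*H) = 4*H²)
b(Q) = (-110/269 + Q)/(-2 + Q) (b(Q) = ((-119 + 9)/(141 + 128) + Q)/(-2 + Q) = (-110/269 + Q)/(-2 + Q))
t - b(j(-6)) = -146456 - (-110/269 + 4*(-6)²)/(-2 + 4*(-6)²) = -146456 - (-110/269 + 4*36)/(-2 + 4*36) = -146456 - (-110/269 + 144)/(-2 + 144) = -146456 - 38626/(142*269) = -146456 - 1*19313/19099 = -146456 - 19313/19099 = -2797182457/19099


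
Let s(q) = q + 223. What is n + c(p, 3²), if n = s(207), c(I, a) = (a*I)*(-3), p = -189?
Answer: 5533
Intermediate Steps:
s(q) = 223 + q
c(I, a) = -3*I*a (c(I, a) = (I*a)*(-3) = -3*I*a)
n = 430 (n = 223 + 207 = 430)
n + c(p, 3²) = 430 - 3*(-189)*3² = 430 - 3*(-189)*9 = 430 + 5103 = 5533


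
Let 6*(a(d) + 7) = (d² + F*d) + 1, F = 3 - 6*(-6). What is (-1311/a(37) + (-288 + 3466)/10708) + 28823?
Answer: 427578414237/14835934 ≈ 28820.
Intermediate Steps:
F = 39 (F = 3 + 36 = 39)
a(d) = -41/6 + d²/6 + 13*d/2 (a(d) = -7 + ((d² + 39*d) + 1)/6 = -7 + (1 + d² + 39*d)/6 = -7 + (⅙ + d²/6 + 13*d/2) = -41/6 + d²/6 + 13*d/2)
(-1311/a(37) + (-288 + 3466)/10708) + 28823 = (-1311/(-41/6 + (⅙)*37² + (13/2)*37) + (-288 + 3466)/10708) + 28823 = (-1311/(-41/6 + (⅙)*1369 + 481/2) + 3178*(1/10708)) + 28823 = (-1311/(-41/6 + 1369/6 + 481/2) + 1589/5354) + 28823 = (-1311/2771/6 + 1589/5354) + 28823 = (-1311*6/2771 + 1589/5354) + 28823 = (-7866/2771 + 1589/5354) + 28823 = -37711445/14835934 + 28823 = 427578414237/14835934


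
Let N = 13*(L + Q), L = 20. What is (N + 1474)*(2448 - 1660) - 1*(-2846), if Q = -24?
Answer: 1123382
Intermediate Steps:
N = -52 (N = 13*(20 - 24) = 13*(-4) = -52)
(N + 1474)*(2448 - 1660) - 1*(-2846) = (-52 + 1474)*(2448 - 1660) - 1*(-2846) = 1422*788 + 2846 = 1120536 + 2846 = 1123382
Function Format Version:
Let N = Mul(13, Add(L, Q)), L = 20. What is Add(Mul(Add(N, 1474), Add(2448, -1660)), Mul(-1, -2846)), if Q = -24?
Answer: 1123382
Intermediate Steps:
N = -52 (N = Mul(13, Add(20, -24)) = Mul(13, -4) = -52)
Add(Mul(Add(N, 1474), Add(2448, -1660)), Mul(-1, -2846)) = Add(Mul(Add(-52, 1474), Add(2448, -1660)), Mul(-1, -2846)) = Add(Mul(1422, 788), 2846) = Add(1120536, 2846) = 1123382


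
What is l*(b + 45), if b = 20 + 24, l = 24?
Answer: 2136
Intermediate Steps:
b = 44
l*(b + 45) = 24*(44 + 45) = 24*89 = 2136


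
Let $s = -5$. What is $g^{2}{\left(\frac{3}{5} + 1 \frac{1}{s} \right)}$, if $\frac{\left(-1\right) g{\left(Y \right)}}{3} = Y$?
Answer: $\frac{36}{25} \approx 1.44$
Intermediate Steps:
$g{\left(Y \right)} = - 3 Y$
$g^{2}{\left(\frac{3}{5} + 1 \frac{1}{s} \right)} = \left(- 3 \left(\frac{3}{5} + 1 \frac{1}{-5}\right)\right)^{2} = \left(- 3 \left(3 \cdot \frac{1}{5} + 1 \left(- \frac{1}{5}\right)\right)\right)^{2} = \left(- 3 \left(\frac{3}{5} - \frac{1}{5}\right)\right)^{2} = \left(\left(-3\right) \frac{2}{5}\right)^{2} = \left(- \frac{6}{5}\right)^{2} = \frac{36}{25}$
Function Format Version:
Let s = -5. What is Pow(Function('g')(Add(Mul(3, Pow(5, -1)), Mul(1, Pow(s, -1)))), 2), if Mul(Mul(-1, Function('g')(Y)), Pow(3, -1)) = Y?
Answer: Rational(36, 25) ≈ 1.4400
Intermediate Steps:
Function('g')(Y) = Mul(-3, Y)
Pow(Function('g')(Add(Mul(3, Pow(5, -1)), Mul(1, Pow(s, -1)))), 2) = Pow(Mul(-3, Add(Mul(3, Pow(5, -1)), Mul(1, Pow(-5, -1)))), 2) = Pow(Mul(-3, Add(Mul(3, Rational(1, 5)), Mul(1, Rational(-1, 5)))), 2) = Pow(Mul(-3, Add(Rational(3, 5), Rational(-1, 5))), 2) = Pow(Mul(-3, Rational(2, 5)), 2) = Pow(Rational(-6, 5), 2) = Rational(36, 25)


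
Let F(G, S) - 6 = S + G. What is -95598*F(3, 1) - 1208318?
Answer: -2164298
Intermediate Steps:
F(G, S) = 6 + G + S (F(G, S) = 6 + (S + G) = 6 + (G + S) = 6 + G + S)
-95598*F(3, 1) - 1208318 = -95598*(6 + 3 + 1) - 1208318 = -95598*10 - 1208318 = -955980 - 1208318 = -2164298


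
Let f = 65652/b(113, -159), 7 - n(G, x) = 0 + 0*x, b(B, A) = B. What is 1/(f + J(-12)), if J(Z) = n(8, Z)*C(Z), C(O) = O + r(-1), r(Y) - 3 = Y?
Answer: 113/57742 ≈ 0.0019570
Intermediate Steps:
r(Y) = 3 + Y
C(O) = 2 + O (C(O) = O + (3 - 1) = O + 2 = 2 + O)
n(G, x) = 7 (n(G, x) = 7 - (0 + 0*x) = 7 - (0 + 0) = 7 - 1*0 = 7 + 0 = 7)
J(Z) = 14 + 7*Z (J(Z) = 7*(2 + Z) = 14 + 7*Z)
f = 65652/113 ≈ 580.99
1/(f + J(-12)) = 1/(65652/113 + (14 + 7*(-12))) = 1/(65652/113 + (14 - 84)) = 1/(65652/113 - 70) = 1/(57742/113) = 113/57742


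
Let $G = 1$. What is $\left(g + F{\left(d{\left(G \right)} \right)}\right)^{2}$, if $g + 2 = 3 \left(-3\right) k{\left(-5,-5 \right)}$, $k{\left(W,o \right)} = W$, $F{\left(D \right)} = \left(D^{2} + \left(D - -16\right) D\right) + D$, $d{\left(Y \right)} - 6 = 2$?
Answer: $94249$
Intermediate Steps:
$d{\left(Y \right)} = 8$ ($d{\left(Y \right)} = 6 + 2 = 8$)
$F{\left(D \right)} = D + D^{2} + D \left(16 + D\right)$ ($F{\left(D \right)} = \left(D^{2} + \left(D + 16\right) D\right) + D = \left(D^{2} + \left(16 + D\right) D\right) + D = \left(D^{2} + D \left(16 + D\right)\right) + D = D + D^{2} + D \left(16 + D\right)$)
$g = 43$ ($g = -2 + 3 \left(-3\right) \left(-5\right) = -2 - -45 = -2 + 45 = 43$)
$\left(g + F{\left(d{\left(G \right)} \right)}\right)^{2} = \left(43 + 8 \left(17 + 2 \cdot 8\right)\right)^{2} = \left(43 + 8 \left(17 + 16\right)\right)^{2} = \left(43 + 8 \cdot 33\right)^{2} = \left(43 + 264\right)^{2} = 307^{2} = 94249$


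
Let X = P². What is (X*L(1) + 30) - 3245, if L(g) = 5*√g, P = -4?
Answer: -3135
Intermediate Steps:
X = 16 (X = (-4)² = 16)
(X*L(1) + 30) - 3245 = (16*(5*√1) + 30) - 3245 = (16*(5*1) + 30) - 3245 = (16*5 + 30) - 3245 = (80 + 30) - 3245 = 110 - 3245 = -3135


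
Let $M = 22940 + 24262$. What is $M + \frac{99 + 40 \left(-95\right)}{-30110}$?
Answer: $\frac{1421255921}{30110} \approx 47202.0$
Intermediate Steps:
$M = 47202$
$M + \frac{99 + 40 \left(-95\right)}{-30110} = 47202 + \frac{99 + 40 \left(-95\right)}{-30110} = 47202 + \left(99 - 3800\right) \left(- \frac{1}{30110}\right) = 47202 - - \frac{3701}{30110} = 47202 + \frac{3701}{30110} = \frac{1421255921}{30110}$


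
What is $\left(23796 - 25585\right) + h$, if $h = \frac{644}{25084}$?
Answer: $- \frac{11218658}{6271} \approx -1789.0$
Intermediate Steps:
$h = \frac{161}{6271}$ ($h = 644 \cdot \frac{1}{25084} = \frac{161}{6271} \approx 0.025674$)
$\left(23796 - 25585\right) + h = \left(23796 - 25585\right) + \frac{161}{6271} = -1789 + \frac{161}{6271} = - \frac{11218658}{6271}$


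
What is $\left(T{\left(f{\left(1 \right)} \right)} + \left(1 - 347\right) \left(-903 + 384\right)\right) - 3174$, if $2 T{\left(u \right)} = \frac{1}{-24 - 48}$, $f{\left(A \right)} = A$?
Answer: $\frac{25401599}{144} \approx 1.764 \cdot 10^{5}$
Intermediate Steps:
$T{\left(u \right)} = - \frac{1}{144}$ ($T{\left(u \right)} = \frac{1}{2 \left(-24 - 48\right)} = \frac{1}{2 \left(-72\right)} = \frac{1}{2} \left(- \frac{1}{72}\right) = - \frac{1}{144}$)
$\left(T{\left(f{\left(1 \right)} \right)} + \left(1 - 347\right) \left(-903 + 384\right)\right) - 3174 = \left(- \frac{1}{144} + \left(1 - 347\right) \left(-903 + 384\right)\right) - 3174 = \left(- \frac{1}{144} - -179574\right) - 3174 = \left(- \frac{1}{144} + 179574\right) - 3174 = \frac{25858655}{144} - 3174 = \frac{25401599}{144}$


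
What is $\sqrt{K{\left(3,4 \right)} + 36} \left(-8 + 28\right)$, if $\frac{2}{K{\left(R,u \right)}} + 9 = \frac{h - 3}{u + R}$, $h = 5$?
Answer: $\frac{20 \sqrt{133102}}{61} \approx 119.62$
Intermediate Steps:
$K{\left(R,u \right)} = \frac{2}{-9 + \frac{2}{R + u}}$ ($K{\left(R,u \right)} = \frac{2}{-9 + \frac{5 - 3}{u + R}} = \frac{2}{-9 + \frac{2}{R + u}}$)
$\sqrt{K{\left(3,4 \right)} + 36} \left(-8 + 28\right) = \sqrt{\frac{2 \left(\left(-1\right) 3 - 4\right)}{-2 + 9 \cdot 3 + 9 \cdot 4} + 36} \left(-8 + 28\right) = \sqrt{\frac{2 \left(-3 - 4\right)}{-2 + 27 + 36} + 36} \cdot 20 = \sqrt{2 \cdot \frac{1}{61} \left(-7\right) + 36} \cdot 20 = \sqrt{- \frac{14}{61} + 36} \cdot 20 = \sqrt{\frac{2182}{61}} \cdot 20 = \frac{\sqrt{133102}}{61} \cdot 20 = \frac{20 \sqrt{133102}}{61}$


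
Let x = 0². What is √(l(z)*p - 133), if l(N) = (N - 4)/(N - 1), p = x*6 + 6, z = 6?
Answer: I*√3265/5 ≈ 11.428*I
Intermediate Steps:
x = 0
p = 6 (p = 0*6 + 6 = 0 + 6 = 6)
l(N) = (-4 + N)/(-1 + N)
√(l(z)*p - 133) = √(((-4 + 6)/(-1 + 6))*6 - 133) = √((2/5)*6 - 133) = √(((⅕)*2)*6 - 133) = √((⅖)*6 - 133) = √(12/5 - 133) = √(-653/5) = I*√3265/5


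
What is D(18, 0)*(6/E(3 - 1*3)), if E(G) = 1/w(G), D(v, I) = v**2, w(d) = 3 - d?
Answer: 5832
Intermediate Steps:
E(G) = 1/(3 - G)
D(18, 0)*(6/E(3 - 1*3)) = 18**2*(6/((-1/(-3 + (3 - 1*3))))) = 324*(6/((-1/(-3 + (3 - 3))))) = 324*(6/((-1/(-3 + 0)))) = 324*(6/((-1/(-3)))) = 324*(6/((-1*(-1/3)))) = 324*(6/(1/3)) = 324*(6*3) = 324*18 = 5832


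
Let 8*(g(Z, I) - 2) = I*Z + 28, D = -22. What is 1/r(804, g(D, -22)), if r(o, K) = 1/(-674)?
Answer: -674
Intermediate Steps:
g(Z, I) = 11/2 + I*Z/8 (g(Z, I) = 2 + (I*Z + 28)/8 = 2 + (28 + I*Z)/8 = 2 + (7/2 + I*Z/8) = 11/2 + I*Z/8)
r(o, K) = -1/674
1/r(804, g(D, -22)) = 1/(-1/674) = -674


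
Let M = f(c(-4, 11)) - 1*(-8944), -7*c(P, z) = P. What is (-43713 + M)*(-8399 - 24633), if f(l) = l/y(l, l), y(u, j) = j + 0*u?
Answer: 1148456576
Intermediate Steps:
c(P, z) = -P/7
y(u, j) = j (y(u, j) = j + 0 = j)
f(l) = 1 (f(l) = l/l = 1)
M = 8945 (M = 1 - 1*(-8944) = 1 + 8944 = 8945)
(-43713 + M)*(-8399 - 24633) = (-43713 + 8945)*(-8399 - 24633) = -34768*(-33032) = 1148456576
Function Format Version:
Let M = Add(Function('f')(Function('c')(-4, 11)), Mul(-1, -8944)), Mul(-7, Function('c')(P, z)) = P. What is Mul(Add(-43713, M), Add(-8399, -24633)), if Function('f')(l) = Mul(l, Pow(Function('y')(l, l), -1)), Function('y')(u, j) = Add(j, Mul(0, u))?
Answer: 1148456576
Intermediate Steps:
Function('c')(P, z) = Mul(Rational(-1, 7), P)
Function('y')(u, j) = j (Function('y')(u, j) = Add(j, 0) = j)
Function('f')(l) = 1 (Function('f')(l) = Mul(l, Pow(l, -1)) = 1)
M = 8945 (M = Add(1, Mul(-1, -8944)) = Add(1, 8944) = 8945)
Mul(Add(-43713, M), Add(-8399, -24633)) = Mul(Add(-43713, 8945), Add(-8399, -24633)) = Mul(-34768, -33032) = 1148456576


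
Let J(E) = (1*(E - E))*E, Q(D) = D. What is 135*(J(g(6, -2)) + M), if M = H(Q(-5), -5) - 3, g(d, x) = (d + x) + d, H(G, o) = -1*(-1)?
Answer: -270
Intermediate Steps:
H(G, o) = 1
g(d, x) = x + 2*d
J(E) = 0 (J(E) = (1*0)*E = 0*E = 0)
M = -2 (M = 1 - 3 = -2)
135*(J(g(6, -2)) + M) = 135*(0 - 2) = 135*(-2) = -270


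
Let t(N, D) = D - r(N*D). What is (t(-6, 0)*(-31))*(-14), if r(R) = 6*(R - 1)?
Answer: 2604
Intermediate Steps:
r(R) = -6 + 6*R (r(R) = 6*(-1 + R) = -6 + 6*R)
t(N, D) = 6 + D - 6*D*N (t(N, D) = D - (-6 + 6*(N*D)) = D - (-6 + 6*(D*N)) = D - (-6 + 6*D*N) = D + (6 - 6*D*N) = 6 + D - 6*D*N)
(t(-6, 0)*(-31))*(-14) = ((6 + 0 - 6*0*(-6))*(-31))*(-14) = ((6 + 0 + 0)*(-31))*(-14) = (6*(-31))*(-14) = -186*(-14) = 2604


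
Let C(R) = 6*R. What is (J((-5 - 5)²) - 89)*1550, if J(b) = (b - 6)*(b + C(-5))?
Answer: 10061050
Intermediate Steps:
J(b) = (-30 + b)*(-6 + b) (J(b) = (b - 6)*(b + 6*(-5)) = (-6 + b)*(b - 30) = (-6 + b)*(-30 + b) = (-30 + b)*(-6 + b))
(J((-5 - 5)²) - 89)*1550 = ((180 + ((-5 - 5)²)² - 36*(-5 - 5)²) - 89)*1550 = ((180 + ((-10)²)² - 36*(-10)²) - 89)*1550 = ((180 + 100² - 36*100) - 89)*1550 = ((180 + 10000 - 3600) - 89)*1550 = (6580 - 89)*1550 = 6491*1550 = 10061050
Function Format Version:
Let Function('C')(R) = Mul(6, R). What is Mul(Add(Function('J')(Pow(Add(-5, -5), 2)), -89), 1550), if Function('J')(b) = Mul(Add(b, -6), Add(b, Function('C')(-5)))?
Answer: 10061050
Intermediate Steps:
Function('J')(b) = Mul(Add(-30, b), Add(-6, b)) (Function('J')(b) = Mul(Add(b, -6), Add(b, Mul(6, -5))) = Mul(Add(-6, b), Add(b, -30)) = Mul(Add(-6, b), Add(-30, b)) = Mul(Add(-30, b), Add(-6, b)))
Mul(Add(Function('J')(Pow(Add(-5, -5), 2)), -89), 1550) = Mul(Add(Add(180, Pow(Pow(Add(-5, -5), 2), 2), Mul(-36, Pow(Add(-5, -5), 2))), -89), 1550) = Mul(Add(Add(180, Pow(Pow(-10, 2), 2), Mul(-36, Pow(-10, 2))), -89), 1550) = Mul(Add(Add(180, Pow(100, 2), Mul(-36, 100)), -89), 1550) = Mul(Add(Add(180, 10000, -3600), -89), 1550) = Mul(Add(6580, -89), 1550) = Mul(6491, 1550) = 10061050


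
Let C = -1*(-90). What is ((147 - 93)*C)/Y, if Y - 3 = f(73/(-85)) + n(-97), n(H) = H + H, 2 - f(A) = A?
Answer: -103275/3998 ≈ -25.832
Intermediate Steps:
f(A) = 2 - A
C = 90
n(H) = 2*H
Y = -15992/85 (Y = 3 + ((2 - 73/(-85)) + 2*(-97)) = 3 + ((2 - 73*(-1)/85) - 194) = 3 + ((2 - 1*(-73/85)) - 194) = 3 + ((2 + 73/85) - 194) = 3 + (243/85 - 194) = 3 - 16247/85 = -15992/85 ≈ -188.14)
((147 - 93)*C)/Y = ((147 - 93)*90)/(-15992/85) = (54*90)*(-85/15992) = 4860*(-85/15992) = -103275/3998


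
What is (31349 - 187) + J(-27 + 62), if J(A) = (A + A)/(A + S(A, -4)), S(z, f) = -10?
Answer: 155824/5 ≈ 31165.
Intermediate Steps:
J(A) = 2*A/(-10 + A) (J(A) = (A + A)/(A - 10) = (2*A)/(-10 + A) = 2*A/(-10 + A))
(31349 - 187) + J(-27 + 62) = (31349 - 187) + 2*(-27 + 62)/(-10 + (-27 + 62)) = 31162 + 2*35/(-10 + 35) = 31162 + 2*35/25 = 31162 + 2*35*(1/25) = 31162 + 14/5 = 155824/5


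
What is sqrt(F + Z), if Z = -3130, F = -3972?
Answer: I*sqrt(7102) ≈ 84.273*I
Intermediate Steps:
sqrt(F + Z) = sqrt(-3972 - 3130) = sqrt(-7102) = I*sqrt(7102)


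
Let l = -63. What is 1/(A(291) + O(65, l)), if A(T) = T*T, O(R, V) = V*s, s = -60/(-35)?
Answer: 1/84573 ≈ 1.1824e-5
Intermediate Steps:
s = 12/7 (s = -60*(-1/35) = 12/7 ≈ 1.7143)
O(R, V) = 12*V/7 (O(R, V) = V*(12/7) = 12*V/7)
A(T) = T²
1/(A(291) + O(65, l)) = 1/(291² + (12/7)*(-63)) = 1/(84681 - 108) = 1/84573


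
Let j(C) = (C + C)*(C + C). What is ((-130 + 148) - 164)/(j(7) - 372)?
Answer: 73/88 ≈ 0.82955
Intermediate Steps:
j(C) = 4*C² (j(C) = (2*C)*(2*C) = 4*C²)
((-130 + 148) - 164)/(j(7) - 372) = ((-130 + 148) - 164)/(4*7² - 372) = (18 - 164)/(4*49 - 372) = -146/(196 - 372) = -146/(-176) = -146*(-1/176) = 73/88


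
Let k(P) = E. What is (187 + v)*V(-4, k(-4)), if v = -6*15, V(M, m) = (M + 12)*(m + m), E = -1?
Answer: -1552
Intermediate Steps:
k(P) = -1
V(M, m) = 2*m*(12 + M) (V(M, m) = (12 + M)*(2*m) = 2*m*(12 + M))
v = -90
(187 + v)*V(-4, k(-4)) = (187 - 90)*(2*(-1)*(12 - 4)) = 97*(2*(-1)*8) = 97*(-16) = -1552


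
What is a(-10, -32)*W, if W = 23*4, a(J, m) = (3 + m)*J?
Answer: 26680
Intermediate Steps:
a(J, m) = J*(3 + m)
W = 92
a(-10, -32)*W = -10*(3 - 32)*92 = -10*(-29)*92 = 290*92 = 26680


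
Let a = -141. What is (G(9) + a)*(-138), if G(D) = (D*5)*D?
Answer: -36432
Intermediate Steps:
G(D) = 5*D² (G(D) = (5*D)*D = 5*D²)
(G(9) + a)*(-138) = (5*9² - 141)*(-138) = (5*81 - 141)*(-138) = (405 - 141)*(-138) = 264*(-138) = -36432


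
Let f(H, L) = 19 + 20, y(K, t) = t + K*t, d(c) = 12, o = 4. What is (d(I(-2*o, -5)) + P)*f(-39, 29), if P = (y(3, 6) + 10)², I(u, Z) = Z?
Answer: 45552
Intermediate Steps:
f(H, L) = 39
P = 1156 (P = (6*(1 + 3) + 10)² = (6*4 + 10)² = (24 + 10)² = 34² = 1156)
(d(I(-2*o, -5)) + P)*f(-39, 29) = (12 + 1156)*39 = 1168*39 = 45552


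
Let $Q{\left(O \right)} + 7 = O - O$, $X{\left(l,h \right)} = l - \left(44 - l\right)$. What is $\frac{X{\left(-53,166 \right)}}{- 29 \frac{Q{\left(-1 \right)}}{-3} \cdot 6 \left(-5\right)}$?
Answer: $- \frac{15}{203} \approx -0.073892$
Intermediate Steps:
$X{\left(l,h \right)} = -44 + 2 l$ ($X{\left(l,h \right)} = l + \left(-44 + l\right) = -44 + 2 l$)
$Q{\left(O \right)} = -7$ ($Q{\left(O \right)} = -7 + \left(O - O\right) = -7 + 0 = -7$)
$\frac{X{\left(-53,166 \right)}}{- 29 \frac{Q{\left(-1 \right)}}{-3} \cdot 6 \left(-5\right)} = \frac{-44 + 2 \left(-53\right)}{- 29 - \frac{7}{-3} \cdot 6 \left(-5\right)} = \frac{-44 - 106}{- 29 \left(-7\right) \left(- \frac{1}{3}\right) 6 \left(-5\right)} = - \frac{150}{- 29 \cdot \frac{7}{3} \cdot 6 \left(-5\right)} = - \frac{150}{\left(-29\right) 14 \left(-5\right)} = - \frac{150}{\left(-406\right) \left(-5\right)} = - \frac{150}{2030} = \left(-150\right) \frac{1}{2030} = - \frac{15}{203}$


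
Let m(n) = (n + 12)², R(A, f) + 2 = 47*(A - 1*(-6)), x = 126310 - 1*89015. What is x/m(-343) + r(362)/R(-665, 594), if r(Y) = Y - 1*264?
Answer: 163496521/484807425 ≈ 0.33724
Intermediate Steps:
x = 37295 (x = 126310 - 89015 = 37295)
r(Y) = -264 + Y (r(Y) = Y - 264 = -264 + Y)
R(A, f) = 280 + 47*A (R(A, f) = -2 + 47*(A - 1*(-6)) = -2 + 47*(A + 6) = -2 + 47*(6 + A) = -2 + (282 + 47*A) = 280 + 47*A)
m(n) = (12 + n)²
x/m(-343) + r(362)/R(-665, 594) = 37295/((12 - 343)²) + (-264 + 362)/(280 + 47*(-665)) = 37295/((-331)²) + 98/(280 - 31255) = 37295/109561 + 98/(-30975) = 37295*(1/109561) + 98*(-1/30975) = 37295/109561 - 14/4425 = 163496521/484807425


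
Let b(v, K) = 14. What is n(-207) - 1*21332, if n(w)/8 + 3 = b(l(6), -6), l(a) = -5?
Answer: -21244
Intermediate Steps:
n(w) = 88 (n(w) = -24 + 8*14 = -24 + 112 = 88)
n(-207) - 1*21332 = 88 - 1*21332 = 88 - 21332 = -21244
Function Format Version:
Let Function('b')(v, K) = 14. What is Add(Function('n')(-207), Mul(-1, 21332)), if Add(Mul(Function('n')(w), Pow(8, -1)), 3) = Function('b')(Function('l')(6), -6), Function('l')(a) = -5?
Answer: -21244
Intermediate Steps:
Function('n')(w) = 88 (Function('n')(w) = Add(-24, Mul(8, 14)) = Add(-24, 112) = 88)
Add(Function('n')(-207), Mul(-1, 21332)) = Add(88, Mul(-1, 21332)) = Add(88, -21332) = -21244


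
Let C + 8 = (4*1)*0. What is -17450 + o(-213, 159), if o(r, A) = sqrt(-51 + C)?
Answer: -17450 + I*sqrt(59) ≈ -17450.0 + 7.6811*I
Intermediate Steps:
C = -8 (C = -8 + (4*1)*0 = -8 + 4*0 = -8 + 0 = -8)
o(r, A) = I*sqrt(59) (o(r, A) = sqrt(-51 - 8) = sqrt(-59) = I*sqrt(59))
-17450 + o(-213, 159) = -17450 + I*sqrt(59)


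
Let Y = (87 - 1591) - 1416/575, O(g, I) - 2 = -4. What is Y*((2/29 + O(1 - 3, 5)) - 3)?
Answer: 123868888/16675 ≈ 7428.4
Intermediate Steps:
O(g, I) = -2 (O(g, I) = 2 - 4 = -2)
Y = -866216/575 (Y = -1504 - 1416*1/575 = -1504 - 1416/575 = -866216/575 ≈ -1506.5)
Y*((2/29 + O(1 - 3, 5)) - 3) = -866216*((2/29 - 2) - 3)/575 = -866216*(-56/29 - 3)/575 = -866216/575*(-143/29) = 123868888/16675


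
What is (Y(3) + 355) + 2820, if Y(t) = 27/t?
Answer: 3184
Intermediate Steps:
(Y(3) + 355) + 2820 = (27/3 + 355) + 2820 = (27*(⅓) + 355) + 2820 = (9 + 355) + 2820 = 364 + 2820 = 3184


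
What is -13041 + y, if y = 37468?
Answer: 24427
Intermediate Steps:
-13041 + y = -13041 + 37468 = 24427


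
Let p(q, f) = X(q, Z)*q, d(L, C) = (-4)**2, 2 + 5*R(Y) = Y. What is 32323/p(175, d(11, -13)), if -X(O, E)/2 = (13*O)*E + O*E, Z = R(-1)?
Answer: 32323/514500 ≈ 0.062824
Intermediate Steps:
R(Y) = -2/5 + Y/5
d(L, C) = 16
Z = -3/5 (Z = -2/5 + (1/5)*(-1) = -2/5 - 1/5 = -3/5 ≈ -0.60000)
X(O, E) = -28*E*O (X(O, E) = -2*((13*O)*E + O*E) = -2*(13*E*O + E*O) = -28*E*O)
p(q, f) = 84*q**2/5 (p(q, f) = (-28*(-3/5)*q)*q = (84*q/5)*q = 84*q**2/5)
32323/p(175, d(11, -13)) = 32323/(((84/5)*175**2)) = 32323/(((84/5)*30625)) = 32323/514500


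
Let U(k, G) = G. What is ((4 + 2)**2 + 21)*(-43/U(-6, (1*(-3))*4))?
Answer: 817/4 ≈ 204.25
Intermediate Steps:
((4 + 2)**2 + 21)*(-43/U(-6, (1*(-3))*4)) = ((4 + 2)**2 + 21)*(-43/((1*(-3))*4)) = (6**2 + 21)*(-43/((-3*4))) = (36 + 21)*(-43/(-12)) = 57*(-43*(-1/12)) = 57*(43/12) = 817/4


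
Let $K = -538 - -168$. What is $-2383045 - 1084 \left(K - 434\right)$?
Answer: $-1511509$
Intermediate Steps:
$K = -370$ ($K = -538 + 168 = -370$)
$-2383045 - 1084 \left(K - 434\right) = -2383045 - 1084 \left(-370 - 434\right) = -2383045 - 1084 \left(-804\right) = -2383045 - -871536 = -2383045 + 871536 = -1511509$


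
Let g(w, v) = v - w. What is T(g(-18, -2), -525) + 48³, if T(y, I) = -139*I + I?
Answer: 183042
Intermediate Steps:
T(y, I) = -138*I
T(g(-18, -2), -525) + 48³ = -138*(-525) + 48³ = 72450 + 110592 = 183042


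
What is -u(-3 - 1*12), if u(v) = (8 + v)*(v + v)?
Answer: -210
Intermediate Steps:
u(v) = 2*v*(8 + v) (u(v) = (8 + v)*(2*v) = 2*v*(8 + v))
-u(-3 - 1*12) = -2*(-3 - 1*12)*(8 + (-3 - 1*12)) = -2*(-3 - 12)*(8 + (-3 - 12)) = -2*(-15)*(8 - 15) = -2*(-15)*(-7) = -1*210 = -210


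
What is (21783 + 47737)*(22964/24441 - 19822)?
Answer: -33678723321760/24441 ≈ -1.3780e+9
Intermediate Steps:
(21783 + 47737)*(22964/24441 - 19822) = 69520*(22964*(1/24441) - 19822) = 69520*(22964/24441 - 19822) = 69520*(-484446538/24441) = -33678723321760/24441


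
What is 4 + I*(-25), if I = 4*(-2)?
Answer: 204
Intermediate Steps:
I = -8
4 + I*(-25) = 4 - 8*(-25) = 4 + 200 = 204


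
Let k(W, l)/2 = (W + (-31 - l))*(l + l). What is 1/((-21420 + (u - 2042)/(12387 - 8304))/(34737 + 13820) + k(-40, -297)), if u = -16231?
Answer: -66086077/17743347800287 ≈ -3.7246e-6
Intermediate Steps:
k(W, l) = 4*l*(-31 + W - l) (k(W, l) = 2*((W + (-31 - l))*(l + l)) = 2*((-31 + W - l)*(2*l)) = 2*(2*l*(-31 + W - l)) = 4*l*(-31 + W - l))
1/((-21420 + (u - 2042)/(12387 - 8304))/(34737 + 13820) + k(-40, -297)) = 1/((-21420 + (-16231 - 2042)/(12387 - 8304))/(34737 + 13820) + 4*(-297)*(-31 - 40 - 1*(-297))) = 1/((-21420 - 18273/4083)/48557 + 4*(-297)*(-31 - 40 + 297)) = 1/((-21420 - 18273*1/4083)*(1/48557) + 4*(-297)*226) = 1/((-21420 - 6091/1361)*(1/48557) - 268488) = 1/(-29158711/1361*1/48557 - 268488) = 1/(-29158711/66086077 - 268488) = 1/(-17743347800287/66086077) = -66086077/17743347800287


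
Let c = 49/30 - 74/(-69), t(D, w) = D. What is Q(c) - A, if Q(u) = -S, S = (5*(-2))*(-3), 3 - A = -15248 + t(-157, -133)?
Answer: -15438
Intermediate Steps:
A = 15408 (A = 3 - (-15248 - 157) = 3 - 1*(-15405) = 3 + 15405 = 15408)
S = 30 (S = -10*(-3) = 30)
c = 1867/690 (c = 49*(1/30) - 74*(-1/69) = 49/30 + 74/69 = 1867/690 ≈ 2.7058)
Q(u) = -30 (Q(u) = -1*30 = -30)
Q(c) - A = -30 - 1*15408 = -30 - 15408 = -15438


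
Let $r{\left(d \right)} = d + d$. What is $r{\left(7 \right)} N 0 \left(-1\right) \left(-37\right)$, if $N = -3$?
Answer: $0$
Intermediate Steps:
$r{\left(d \right)} = 2 d$
$r{\left(7 \right)} N 0 \left(-1\right) \left(-37\right) = 2 \cdot 7 \left(-3\right) 0 \left(-1\right) \left(-37\right) = 14 \cdot 0 \left(-1\right) \left(-37\right) = 14 \cdot 0 \left(-37\right) = 0 \left(-37\right) = 0$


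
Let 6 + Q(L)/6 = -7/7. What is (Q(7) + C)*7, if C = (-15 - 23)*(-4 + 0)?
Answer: 770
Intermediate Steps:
Q(L) = -42 (Q(L) = -36 + 6*(-7/7) = -36 + 6*(-7*1/7) = -36 + 6*(-1) = -36 - 6 = -42)
C = 152 (C = -38*(-4) = 152)
(Q(7) + C)*7 = (-42 + 152)*7 = 110*7 = 770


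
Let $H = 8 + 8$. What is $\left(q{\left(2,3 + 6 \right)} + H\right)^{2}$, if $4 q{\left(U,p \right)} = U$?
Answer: $\frac{1089}{4} \approx 272.25$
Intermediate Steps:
$q{\left(U,p \right)} = \frac{U}{4}$
$H = 16$
$\left(q{\left(2,3 + 6 \right)} + H\right)^{2} = \left(\frac{1}{4} \cdot 2 + 16\right)^{2} = \left(\frac{1}{2} + 16\right)^{2} = \left(\frac{33}{2}\right)^{2} = \frac{1089}{4}$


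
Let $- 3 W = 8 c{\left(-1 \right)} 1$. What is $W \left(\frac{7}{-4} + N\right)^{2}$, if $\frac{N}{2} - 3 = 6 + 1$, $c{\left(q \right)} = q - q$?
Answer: $0$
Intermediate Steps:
$c{\left(q \right)} = 0$
$N = 20$ ($N = 6 + 2 \left(6 + 1\right) = 6 + 2 \cdot 7 = 6 + 14 = 20$)
$W = 0$ ($W = - \frac{8 \cdot 0 \cdot 1}{3} = - \frac{0 \cdot 1}{3} = \left(- \frac{1}{3}\right) 0 = 0$)
$W \left(\frac{7}{-4} + N\right)^{2} = 0 \left(\frac{7}{-4} + 20\right)^{2} = 0 \left(7 \left(- \frac{1}{4}\right) + 20\right)^{2} = 0 \left(- \frac{7}{4} + 20\right)^{2} = 0 \left(\frac{73}{4}\right)^{2} = 0 \cdot \frac{5329}{16} = 0$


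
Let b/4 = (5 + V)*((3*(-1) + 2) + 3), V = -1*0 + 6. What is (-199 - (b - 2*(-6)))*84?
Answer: -25116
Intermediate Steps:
V = 6 (V = 0 + 6 = 6)
b = 88 (b = 4*((5 + 6)*((3*(-1) + 2) + 3)) = 4*(11*((-3 + 2) + 3)) = 4*(11*(-1 + 3)) = 4*(11*2) = 4*22 = 88)
(-199 - (b - 2*(-6)))*84 = (-199 - (88 - 2*(-6)))*84 = (-199 - (88 + 12))*84 = (-199 - 1*100)*84 = (-199 - 100)*84 = -299*84 = -25116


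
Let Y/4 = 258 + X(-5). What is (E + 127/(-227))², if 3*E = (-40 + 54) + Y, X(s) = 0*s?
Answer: 56197917721/463761 ≈ 1.2118e+5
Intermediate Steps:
X(s) = 0
Y = 1032 (Y = 4*(258 + 0) = 4*258 = 1032)
E = 1046/3 (E = ((-40 + 54) + 1032)/3 = (14 + 1032)/3 = (⅓)*1046 = 1046/3 ≈ 348.67)
(E + 127/(-227))² = (1046/3 + 127/(-227))² = (1046/3 + 127*(-1/227))² = (1046/3 - 127/227)² = (237061/681)² = 56197917721/463761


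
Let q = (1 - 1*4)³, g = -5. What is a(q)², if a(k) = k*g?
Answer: 18225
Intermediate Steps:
q = -27 (q = (1 - 4)³ = (-3)³ = -27)
a(k) = -5*k (a(k) = k*(-5) = -5*k)
a(q)² = (-5*(-27))² = 135² = 18225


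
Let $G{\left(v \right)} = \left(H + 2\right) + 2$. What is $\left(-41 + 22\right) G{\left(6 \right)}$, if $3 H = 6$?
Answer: $-114$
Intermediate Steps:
$H = 2$ ($H = \frac{1}{3} \cdot 6 = 2$)
$G{\left(v \right)} = 6$ ($G{\left(v \right)} = \left(2 + 2\right) + 2 = 4 + 2 = 6$)
$\left(-41 + 22\right) G{\left(6 \right)} = \left(-41 + 22\right) 6 = \left(-19\right) 6 = -114$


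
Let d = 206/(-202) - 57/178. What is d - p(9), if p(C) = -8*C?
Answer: 1270325/17978 ≈ 70.660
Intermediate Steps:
d = -24091/17978 (d = 206*(-1/202) - 57*1/178 = -103/101 - 57/178 = -24091/17978 ≈ -1.3400)
d - p(9) = -24091/17978 - (-8)*9 = -24091/17978 - 1*(-72) = -24091/17978 + 72 = 1270325/17978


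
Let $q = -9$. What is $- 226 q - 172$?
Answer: $1862$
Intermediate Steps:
$- 226 q - 172 = \left(-226\right) \left(-9\right) - 172 = 2034 - 172 = 1862$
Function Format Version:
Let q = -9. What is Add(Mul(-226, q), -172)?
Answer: 1862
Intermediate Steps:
Add(Mul(-226, q), -172) = Add(Mul(-226, -9), -172) = Add(2034, -172) = 1862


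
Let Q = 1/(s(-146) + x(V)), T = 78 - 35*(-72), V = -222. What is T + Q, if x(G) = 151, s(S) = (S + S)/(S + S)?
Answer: 394897/152 ≈ 2598.0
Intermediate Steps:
T = 2598 (T = 78 + 2520 = 2598)
s(S) = 1 (s(S) = (2*S)/((2*S)) = (2*S)*(1/(2*S)) = 1)
Q = 1/152 (Q = 1/(1 + 151) = 1/152 ≈ 0.0065789)
T + Q = 2598 + 1/152 = 394897/152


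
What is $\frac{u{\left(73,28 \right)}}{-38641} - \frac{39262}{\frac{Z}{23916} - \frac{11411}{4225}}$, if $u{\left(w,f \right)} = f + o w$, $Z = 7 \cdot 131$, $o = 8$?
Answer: $\frac{9017510278801164}{611507806223} \approx 14746.0$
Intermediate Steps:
$Z = 917$
$u{\left(w,f \right)} = f + 8 w$
$\frac{u{\left(73,28 \right)}}{-38641} - \frac{39262}{\frac{Z}{23916} - \frac{11411}{4225}} = \frac{28 + 8 \cdot 73}{-38641} - \frac{39262}{\frac{917}{23916} - \frac{11411}{4225}} = \left(28 + 584\right) \left(- \frac{1}{38641}\right) - \frac{39262}{917 \cdot \frac{1}{23916} - \frac{11411}{4225}} = 612 \left(- \frac{1}{38641}\right) - \frac{39262}{\frac{917}{23916} - \frac{11411}{4225}} = - \frac{36}{2273} - \frac{39262}{- \frac{269031151}{101045100}} = - \frac{36}{2273} - - \frac{3967232716200}{269031151} = - \frac{36}{2273} + \frac{3967232716200}{269031151} = \frac{9017510278801164}{611507806223}$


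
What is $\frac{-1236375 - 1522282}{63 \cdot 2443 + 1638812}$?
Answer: $- \frac{2758657}{1792721} \approx -1.5388$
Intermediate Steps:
$\frac{-1236375 - 1522282}{63 \cdot 2443 + 1638812} = - \frac{2758657}{153909 + 1638812} = - \frac{2758657}{1792721}$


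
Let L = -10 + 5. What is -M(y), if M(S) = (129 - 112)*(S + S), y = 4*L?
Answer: 680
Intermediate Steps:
L = -5
y = -20 (y = 4*(-5) = -20)
M(S) = 34*S (M(S) = 17*(2*S) = 34*S)
-M(y) = -34*(-20) = -1*(-680) = 680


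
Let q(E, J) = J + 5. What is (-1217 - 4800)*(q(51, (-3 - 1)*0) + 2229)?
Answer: -13441978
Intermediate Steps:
q(E, J) = 5 + J
(-1217 - 4800)*(q(51, (-3 - 1)*0) + 2229) = (-1217 - 4800)*((5 + (-3 - 1)*0) + 2229) = -6017*((5 - 4*0) + 2229) = -6017*((5 + 0) + 2229) = -6017*(5 + 2229) = -6017*2234 = -13441978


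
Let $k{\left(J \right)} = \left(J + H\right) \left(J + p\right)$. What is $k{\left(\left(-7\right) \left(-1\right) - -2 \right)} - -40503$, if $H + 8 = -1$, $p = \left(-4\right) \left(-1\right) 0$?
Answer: $40503$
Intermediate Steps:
$p = 0$ ($p = 4 \cdot 0 = 0$)
$H = -9$ ($H = -8 - 1 = -9$)
$k{\left(J \right)} = J \left(-9 + J\right)$ ($k{\left(J \right)} = \left(J - 9\right) \left(J + 0\right) = \left(-9 + J\right) J = J \left(-9 + J\right)$)
$k{\left(\left(-7\right) \left(-1\right) - -2 \right)} - -40503 = \left(\left(-7\right) \left(-1\right) - -2\right) \left(-9 - -9\right) - -40503 = \left(7 + \left(-3 + 5\right)\right) \left(-9 + \left(7 + \left(-3 + 5\right)\right)\right) + 40503 = \left(7 + 2\right) \left(-9 + \left(7 + 2\right)\right) + 40503 = 9 \left(-9 + 9\right) + 40503 = 9 \cdot 0 + 40503 = 0 + 40503 = 40503$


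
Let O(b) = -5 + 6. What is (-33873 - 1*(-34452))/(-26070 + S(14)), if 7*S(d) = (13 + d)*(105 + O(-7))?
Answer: -1351/59876 ≈ -0.022563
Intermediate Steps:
O(b) = 1
S(d) = 1378/7 + 106*d/7 (S(d) = ((13 + d)*(105 + 1))/7 = ((13 + d)*106)/7 = (1378 + 106*d)/7 = 1378/7 + 106*d/7)
(-33873 - 1*(-34452))/(-26070 + S(14)) = (-33873 - 1*(-34452))/(-26070 + (1378/7 + (106/7)*14)) = (-33873 + 34452)/(-26070 + (1378/7 + 212)) = 579/(-26070 + 2862/7) = 579/(-179628/7) = 579*(-7/179628) = -1351/59876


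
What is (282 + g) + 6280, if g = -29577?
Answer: -23015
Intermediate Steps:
(282 + g) + 6280 = (282 - 29577) + 6280 = -29295 + 6280 = -23015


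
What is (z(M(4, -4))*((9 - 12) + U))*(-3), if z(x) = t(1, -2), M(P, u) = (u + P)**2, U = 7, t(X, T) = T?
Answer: 24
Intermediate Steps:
M(P, u) = (P + u)**2
z(x) = -2
(z(M(4, -4))*((9 - 12) + U))*(-3) = -2*((9 - 12) + 7)*(-3) = -2*(-3 + 7)*(-3) = -2*4*(-3) = -8*(-3) = 24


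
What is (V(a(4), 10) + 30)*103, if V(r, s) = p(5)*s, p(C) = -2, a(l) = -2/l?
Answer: 1030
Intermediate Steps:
V(r, s) = -2*s
(V(a(4), 10) + 30)*103 = (-2*10 + 30)*103 = (-20 + 30)*103 = 10*103 = 1030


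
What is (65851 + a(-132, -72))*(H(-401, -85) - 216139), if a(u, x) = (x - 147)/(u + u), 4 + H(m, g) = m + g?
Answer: -1255356606469/88 ≈ -1.4265e+10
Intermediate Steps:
H(m, g) = -4 + g + m (H(m, g) = -4 + (m + g) = -4 + (g + m) = -4 + g + m)
a(u, x) = (-147 + x)/(2*u) (a(u, x) = (-147 + x)/((2*u)) = (-147 + x)*(1/(2*u)) = (-147 + x)/(2*u))
(65851 + a(-132, -72))*(H(-401, -85) - 216139) = (65851 + (1/2)*(-147 - 72)/(-132))*((-4 - 85 - 401) - 216139) = (65851 + (1/2)*(-1/132)*(-219))*(-490 - 216139) = (65851 + 73/88)*(-216629) = (5794961/88)*(-216629) = -1255356606469/88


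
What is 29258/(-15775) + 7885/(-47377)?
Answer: -1510542141/747372175 ≈ -2.0211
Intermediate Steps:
29258/(-15775) + 7885/(-47377) = 29258*(-1/15775) + 7885*(-1/47377) = -29258/15775 - 7885/47377 = -1510542141/747372175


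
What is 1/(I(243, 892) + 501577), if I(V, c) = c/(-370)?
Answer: 185/92791299 ≈ 1.9937e-6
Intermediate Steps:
I(V, c) = -c/370 (I(V, c) = c*(-1/370) = -c/370)
1/(I(243, 892) + 501577) = 1/(-1/370*892 + 501577) = 1/(-446/185 + 501577) = 1/(92791299/185) = 185/92791299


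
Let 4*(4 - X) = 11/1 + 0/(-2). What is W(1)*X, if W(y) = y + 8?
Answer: 45/4 ≈ 11.250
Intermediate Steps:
W(y) = 8 + y
X = 5/4 (X = 4 - (11/1 + 0/(-2))/4 = 4 - (11*1 + 0*(-½))/4 = 4 - (11 + 0)/4 = 4 - ¼*11 = 4 - 11/4 = 5/4 ≈ 1.2500)
W(1)*X = (8 + 1)*(5/4) = 9*(5/4) = 45/4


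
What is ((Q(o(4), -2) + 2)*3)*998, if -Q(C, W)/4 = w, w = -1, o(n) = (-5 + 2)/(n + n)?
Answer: 17964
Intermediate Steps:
o(n) = -3/(2*n) (o(n) = -3*1/(2*n) = -3/(2*n))
Q(C, W) = 4 (Q(C, W) = -4*(-1) = 4)
((Q(o(4), -2) + 2)*3)*998 = ((4 + 2)*3)*998 = (6*3)*998 = 18*998 = 17964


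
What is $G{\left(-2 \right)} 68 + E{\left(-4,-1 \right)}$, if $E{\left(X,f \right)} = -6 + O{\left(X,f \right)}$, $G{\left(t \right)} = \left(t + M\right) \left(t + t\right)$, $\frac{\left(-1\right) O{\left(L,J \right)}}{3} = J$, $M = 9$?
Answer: $-1907$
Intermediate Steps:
$O{\left(L,J \right)} = - 3 J$
$G{\left(t \right)} = 2 t \left(9 + t\right)$ ($G{\left(t \right)} = \left(t + 9\right) \left(t + t\right) = \left(9 + t\right) 2 t = 2 t \left(9 + t\right)$)
$E{\left(X,f \right)} = -6 - 3 f$
$G{\left(-2 \right)} 68 + E{\left(-4,-1 \right)} = 2 \left(-2\right) \left(9 - 2\right) 68 - 3 = 2 \left(-2\right) 7 \cdot 68 + \left(-6 + 3\right) = \left(-28\right) 68 - 3 = -1904 - 3 = -1907$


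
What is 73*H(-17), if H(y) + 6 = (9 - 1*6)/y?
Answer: -7665/17 ≈ -450.88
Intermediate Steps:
H(y) = -6 + 3/y (H(y) = -6 + (9 - 1*6)/y = -6 + (9 - 6)/y = -6 + 3/y)
73*H(-17) = 73*(-6 + 3/(-17)) = 73*(-6 + 3*(-1/17)) = 73*(-6 - 3/17) = 73*(-105/17) = -7665/17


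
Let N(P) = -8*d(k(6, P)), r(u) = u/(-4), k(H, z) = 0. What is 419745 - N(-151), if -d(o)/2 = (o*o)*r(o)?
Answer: 419745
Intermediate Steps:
r(u) = -u/4 (r(u) = u*(-1/4) = -u/4)
d(o) = o**3/2 (d(o) = -2*o*o*(-o/4) = -2*o**2*(-o/4) = -(-1)*o**3/2 = o**3/2)
N(P) = 0 (N(P) = -4*0**3 = -4*0 = -8*0 = 0)
419745 - N(-151) = 419745 - 1*0 = 419745 + 0 = 419745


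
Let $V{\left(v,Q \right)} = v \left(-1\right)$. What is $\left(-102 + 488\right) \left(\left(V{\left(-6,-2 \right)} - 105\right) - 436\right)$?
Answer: $-206510$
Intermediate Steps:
$V{\left(v,Q \right)} = - v$
$\left(-102 + 488\right) \left(\left(V{\left(-6,-2 \right)} - 105\right) - 436\right) = \left(-102 + 488\right) \left(\left(\left(-1\right) \left(-6\right) - 105\right) - 436\right) = 386 \left(\left(6 - 105\right) - 436\right) = 386 \left(-99 - 436\right) = 386 \left(-535\right) = -206510$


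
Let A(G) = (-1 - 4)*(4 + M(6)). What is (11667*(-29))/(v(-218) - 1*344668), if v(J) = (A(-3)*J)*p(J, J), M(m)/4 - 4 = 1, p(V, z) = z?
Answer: 338343/6047548 ≈ 0.055947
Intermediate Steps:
M(m) = 20 (M(m) = 16 + 4*1 = 16 + 4 = 20)
A(G) = -120 (A(G) = (-1 - 4)*(4 + 20) = -5*24 = -120)
v(J) = -120*J**2 (v(J) = (-120*J)*J = -120*J**2)
(11667*(-29))/(v(-218) - 1*344668) = (11667*(-29))/(-120*(-218)**2 - 1*344668) = -338343/(-120*47524 - 344668) = -338343/(-5702880 - 344668) = -338343/(-6047548) = -338343*(-1/6047548) = 338343/6047548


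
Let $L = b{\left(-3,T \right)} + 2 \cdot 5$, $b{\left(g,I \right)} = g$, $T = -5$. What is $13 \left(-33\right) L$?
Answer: $-3003$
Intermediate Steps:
$L = 7$ ($L = -3 + 2 \cdot 5 = -3 + 10 = 7$)
$13 \left(-33\right) L = 13 \left(-33\right) 7 = \left(-429\right) 7 = -3003$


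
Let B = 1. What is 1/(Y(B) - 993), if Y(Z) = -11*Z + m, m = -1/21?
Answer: -21/21085 ≈ -0.00099597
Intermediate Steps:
m = -1/21 (m = -1*1/21 = -1/21 ≈ -0.047619)
Y(Z) = -1/21 - 11*Z (Y(Z) = -11*Z - 1/21 = -1/21 - 11*Z)
1/(Y(B) - 993) = 1/((-1/21 - 11*1) - 993) = 1/((-1/21 - 11) - 993) = 1/(-232/21 - 993) = 1/(-21085/21) = -21/21085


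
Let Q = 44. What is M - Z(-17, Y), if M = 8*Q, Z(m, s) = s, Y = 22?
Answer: 330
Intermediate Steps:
M = 352 (M = 8*44 = 352)
M - Z(-17, Y) = 352 - 1*22 = 352 - 22 = 330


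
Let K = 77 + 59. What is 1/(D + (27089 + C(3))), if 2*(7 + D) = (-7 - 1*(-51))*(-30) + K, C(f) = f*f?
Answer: 1/26499 ≈ 3.7737e-5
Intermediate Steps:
K = 136
C(f) = f²
D = -599 (D = -7 + ((-7 - 1*(-51))*(-30) + 136)/2 = -7 + ((-7 + 51)*(-30) + 136)/2 = -7 + (44*(-30) + 136)/2 = -7 + (-1320 + 136)/2 = -7 + (½)*(-1184) = -7 - 592 = -599)
1/(D + (27089 + C(3))) = 1/(-599 + (27089 + 3²)) = 1/(-599 + (27089 + 9)) = 1/(-599 + 27098) = 1/26499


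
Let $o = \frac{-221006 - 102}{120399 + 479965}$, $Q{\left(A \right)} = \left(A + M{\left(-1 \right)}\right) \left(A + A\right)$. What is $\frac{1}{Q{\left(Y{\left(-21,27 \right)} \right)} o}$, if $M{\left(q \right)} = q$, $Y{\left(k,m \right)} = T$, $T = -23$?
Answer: $- \frac{150091}{61025808} \approx -0.0024595$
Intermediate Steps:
$Y{\left(k,m \right)} = -23$
$Q{\left(A \right)} = 2 A \left(-1 + A\right)$ ($Q{\left(A \right)} = \left(A - 1\right) \left(A + A\right) = \left(-1 + A\right) 2 A = 2 A \left(-1 + A\right)$)
$o = - \frac{55277}{150091}$ ($o = - \frac{221108}{600364} = \left(-221108\right) \frac{1}{600364} = - \frac{55277}{150091} \approx -0.36829$)
$\frac{1}{Q{\left(Y{\left(-21,27 \right)} \right)} o} = \frac{1}{2 \left(-23\right) \left(-1 - 23\right) \left(- \frac{55277}{150091}\right)} = \frac{1}{2 \left(-23\right) \left(-24\right)} \left(- \frac{150091}{55277}\right) = \frac{1}{1104} \left(- \frac{150091}{55277}\right) = - \frac{150091}{61025808}$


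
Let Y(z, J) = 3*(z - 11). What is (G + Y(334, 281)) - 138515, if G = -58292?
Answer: -195838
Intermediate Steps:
Y(z, J) = -33 + 3*z (Y(z, J) = 3*(-11 + z) = -33 + 3*z)
(G + Y(334, 281)) - 138515 = (-58292 + (-33 + 3*334)) - 138515 = (-58292 + (-33 + 1002)) - 138515 = (-58292 + 969) - 138515 = -57323 - 138515 = -195838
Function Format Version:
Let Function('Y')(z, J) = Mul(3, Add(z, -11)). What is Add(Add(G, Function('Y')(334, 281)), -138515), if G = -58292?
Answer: -195838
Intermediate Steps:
Function('Y')(z, J) = Add(-33, Mul(3, z)) (Function('Y')(z, J) = Mul(3, Add(-11, z)) = Add(-33, Mul(3, z)))
Add(Add(G, Function('Y')(334, 281)), -138515) = Add(Add(-58292, Add(-33, Mul(3, 334))), -138515) = Add(Add(-58292, Add(-33, 1002)), -138515) = Add(Add(-58292, 969), -138515) = Add(-57323, -138515) = -195838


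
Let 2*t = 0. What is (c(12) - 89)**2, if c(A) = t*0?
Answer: 7921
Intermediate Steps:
t = 0 (t = (1/2)*0 = 0)
c(A) = 0 (c(A) = 0*0 = 0)
(c(12) - 89)**2 = (0 - 89)**2 = (-89)**2 = 7921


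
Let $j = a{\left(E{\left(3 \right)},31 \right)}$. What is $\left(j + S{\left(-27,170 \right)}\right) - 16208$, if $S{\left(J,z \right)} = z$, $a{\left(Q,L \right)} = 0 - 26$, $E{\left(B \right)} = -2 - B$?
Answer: $-16064$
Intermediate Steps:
$a{\left(Q,L \right)} = -26$
$j = -26$
$\left(j + S{\left(-27,170 \right)}\right) - 16208 = \left(-26 + 170\right) - 16208 = 144 - 16208 = -16064$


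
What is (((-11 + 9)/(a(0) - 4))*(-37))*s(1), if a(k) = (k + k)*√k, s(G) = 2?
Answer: -37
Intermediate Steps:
a(k) = 2*k^(3/2) (a(k) = (2*k)*√k = 2*k^(3/2))
(((-11 + 9)/(a(0) - 4))*(-37))*s(1) = (((-11 + 9)/(2*0^(3/2) - 4))*(-37))*2 = (-2/(2*0 - 4)*(-37))*2 = (-2/(0 - 4)*(-37))*2 = (-2/(-4)*(-37))*2 = (-2*(-¼)*(-37))*2 = ((½)*(-37))*2 = -37/2*2 = -37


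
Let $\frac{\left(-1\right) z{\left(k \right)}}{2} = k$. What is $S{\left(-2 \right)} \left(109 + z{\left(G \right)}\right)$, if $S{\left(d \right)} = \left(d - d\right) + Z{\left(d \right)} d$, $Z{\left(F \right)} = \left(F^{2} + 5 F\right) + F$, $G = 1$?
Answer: $1712$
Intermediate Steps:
$z{\left(k \right)} = - 2 k$
$Z{\left(F \right)} = F^{2} + 6 F$
$S{\left(d \right)} = d^{2} \left(6 + d\right)$ ($S{\left(d \right)} = \left(d - d\right) + d \left(6 + d\right) d = 0 + d^{2} \left(6 + d\right) = d^{2} \left(6 + d\right)$)
$S{\left(-2 \right)} \left(109 + z{\left(G \right)}\right) = \left(-2\right)^{2} \left(6 - 2\right) \left(109 - 2\right) = 4 \cdot 4 \left(109 - 2\right) = 16 \cdot 107 = 1712$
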